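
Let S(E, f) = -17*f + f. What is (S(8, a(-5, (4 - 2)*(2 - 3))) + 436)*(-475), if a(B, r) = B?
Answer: -245100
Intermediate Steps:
S(E, f) = -16*f
(S(8, a(-5, (4 - 2)*(2 - 3))) + 436)*(-475) = (-16*(-5) + 436)*(-475) = (80 + 436)*(-475) = 516*(-475) = -245100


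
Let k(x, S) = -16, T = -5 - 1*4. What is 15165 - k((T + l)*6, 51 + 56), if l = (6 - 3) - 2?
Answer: 15181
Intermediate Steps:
l = 1 (l = 3 - 2 = 1)
T = -9 (T = -5 - 4 = -9)
15165 - k((T + l)*6, 51 + 56) = 15165 - 1*(-16) = 15165 + 16 = 15181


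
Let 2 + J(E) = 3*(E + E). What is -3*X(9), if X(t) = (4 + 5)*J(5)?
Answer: -756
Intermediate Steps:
J(E) = -2 + 6*E (J(E) = -2 + 3*(E + E) = -2 + 3*(2*E) = -2 + 6*E)
X(t) = 252 (X(t) = (4 + 5)*(-2 + 6*5) = 9*(-2 + 30) = 9*28 = 252)
-3*X(9) = -3*252 = -756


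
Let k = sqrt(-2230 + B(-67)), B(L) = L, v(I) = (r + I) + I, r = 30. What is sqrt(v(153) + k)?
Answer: sqrt(336 + I*sqrt(2297)) ≈ 18.377 + 1.304*I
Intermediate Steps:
v(I) = 30 + 2*I (v(I) = (30 + I) + I = 30 + 2*I)
k = I*sqrt(2297) (k = sqrt(-2230 - 67) = sqrt(-2297) = I*sqrt(2297) ≈ 47.927*I)
sqrt(v(153) + k) = sqrt((30 + 2*153) + I*sqrt(2297)) = sqrt((30 + 306) + I*sqrt(2297)) = sqrt(336 + I*sqrt(2297))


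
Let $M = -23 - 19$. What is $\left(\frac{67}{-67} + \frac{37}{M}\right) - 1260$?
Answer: $- \frac{52999}{42} \approx -1261.9$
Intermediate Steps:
$M = -42$ ($M = -23 - 19 = -42$)
$\left(\frac{67}{-67} + \frac{37}{M}\right) - 1260 = \left(\frac{67}{-67} + \frac{37}{-42}\right) - 1260 = \left(67 \left(- \frac{1}{67}\right) + 37 \left(- \frac{1}{42}\right)\right) - 1260 = \left(-1 - \frac{37}{42}\right) - 1260 = - \frac{79}{42} - 1260 = - \frac{52999}{42}$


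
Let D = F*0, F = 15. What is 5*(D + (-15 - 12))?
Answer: -135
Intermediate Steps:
D = 0 (D = 15*0 = 0)
5*(D + (-15 - 12)) = 5*(0 + (-15 - 12)) = 5*(0 - 27) = 5*(-27) = -135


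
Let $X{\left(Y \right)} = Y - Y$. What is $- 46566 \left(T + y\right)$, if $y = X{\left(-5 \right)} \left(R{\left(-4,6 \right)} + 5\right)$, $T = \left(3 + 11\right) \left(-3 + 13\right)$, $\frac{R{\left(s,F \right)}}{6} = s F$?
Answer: $-6519240$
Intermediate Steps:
$R{\left(s,F \right)} = 6 F s$ ($R{\left(s,F \right)} = 6 s F = 6 F s$)
$T = 140$ ($T = 14 \cdot 10 = 140$)
$X{\left(Y \right)} = 0$
$y = 0$ ($y = 0 \left(6 \cdot 6 \left(-4\right) + 5\right) = 0 \left(-144 + 5\right) = 0 \left(-139\right) = 0$)
$- 46566 \left(T + y\right) = - 46566 \left(140 + 0\right) = \left(-46566\right) 140 = -6519240$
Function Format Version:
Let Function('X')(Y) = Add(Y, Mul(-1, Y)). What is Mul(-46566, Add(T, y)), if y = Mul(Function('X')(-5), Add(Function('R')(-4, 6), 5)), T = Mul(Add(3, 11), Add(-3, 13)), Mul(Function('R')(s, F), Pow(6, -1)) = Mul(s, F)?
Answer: -6519240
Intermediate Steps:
Function('R')(s, F) = Mul(6, F, s) (Function('R')(s, F) = Mul(6, Mul(s, F)) = Mul(6, Mul(F, s)) = Mul(6, F, s))
T = 140 (T = Mul(14, 10) = 140)
Function('X')(Y) = 0
y = 0 (y = Mul(0, Add(Mul(6, 6, -4), 5)) = Mul(0, Add(-144, 5)) = Mul(0, -139) = 0)
Mul(-46566, Add(T, y)) = Mul(-46566, Add(140, 0)) = Mul(-46566, 140) = -6519240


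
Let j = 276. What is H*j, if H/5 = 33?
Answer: 45540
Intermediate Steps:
H = 165 (H = 5*33 = 165)
H*j = 165*276 = 45540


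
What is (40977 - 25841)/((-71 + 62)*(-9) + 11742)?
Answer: 15136/11823 ≈ 1.2802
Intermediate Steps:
(40977 - 25841)/((-71 + 62)*(-9) + 11742) = 15136/(-9*(-9) + 11742) = 15136/(81 + 11742) = 15136/11823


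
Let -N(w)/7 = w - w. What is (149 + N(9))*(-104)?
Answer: -15496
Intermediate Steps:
N(w) = 0 (N(w) = -7*(w - w) = -7*0 = 0)
(149 + N(9))*(-104) = (149 + 0)*(-104) = 149*(-104) = -15496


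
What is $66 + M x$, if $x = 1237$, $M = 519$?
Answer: $642069$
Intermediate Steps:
$66 + M x = 66 + 519 \cdot 1237 = 66 + 642003 = 642069$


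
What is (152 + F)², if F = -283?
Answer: 17161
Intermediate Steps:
(152 + F)² = (152 - 283)² = (-131)² = 17161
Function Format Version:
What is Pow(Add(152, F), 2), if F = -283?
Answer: 17161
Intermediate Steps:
Pow(Add(152, F), 2) = Pow(Add(152, -283), 2) = Pow(-131, 2) = 17161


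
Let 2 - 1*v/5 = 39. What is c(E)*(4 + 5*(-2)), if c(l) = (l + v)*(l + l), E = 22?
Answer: 43032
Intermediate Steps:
v = -185 (v = 10 - 5*39 = 10 - 195 = -185)
c(l) = 2*l*(-185 + l) (c(l) = (l - 185)*(l + l) = (-185 + l)*(2*l) = 2*l*(-185 + l))
c(E)*(4 + 5*(-2)) = (2*22*(-185 + 22))*(4 + 5*(-2)) = (2*22*(-163))*(4 - 10) = -7172*(-6) = 43032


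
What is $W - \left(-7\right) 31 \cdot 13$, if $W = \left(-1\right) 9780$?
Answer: $-6959$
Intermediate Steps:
$W = -9780$
$W - \left(-7\right) 31 \cdot 13 = -9780 - \left(-7\right) 31 \cdot 13 = -9780 - \left(-217\right) 13 = -9780 - -2821 = -9780 + 2821 = -6959$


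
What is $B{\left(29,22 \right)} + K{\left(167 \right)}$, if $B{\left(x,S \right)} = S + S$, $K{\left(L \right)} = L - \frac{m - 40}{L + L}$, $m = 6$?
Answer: $\frac{35254}{167} \approx 211.1$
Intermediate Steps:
$K{\left(L \right)} = L + \frac{17}{L}$ ($K{\left(L \right)} = L - \frac{6 - 40}{L + L} = L - - \frac{34}{2 L} = L - - 34 \frac{1}{2 L} = L - - \frac{17}{L} = L + \frac{17}{L}$)
$B{\left(x,S \right)} = 2 S$
$B{\left(29,22 \right)} + K{\left(167 \right)} = 2 \cdot 22 + \left(167 + \frac{17}{167}\right) = 44 + \left(167 + 17 \cdot \frac{1}{167}\right) = 44 + \left(167 + \frac{17}{167}\right) = 44 + \frac{27906}{167} = \frac{35254}{167}$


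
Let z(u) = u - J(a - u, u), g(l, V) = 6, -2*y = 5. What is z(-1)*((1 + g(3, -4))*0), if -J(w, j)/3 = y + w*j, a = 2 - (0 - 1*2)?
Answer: 0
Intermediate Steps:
y = -5/2 (y = -1/2*5 = -5/2 ≈ -2.5000)
a = 4 (a = 2 - (0 - 2) = 2 - 1*(-2) = 2 + 2 = 4)
J(w, j) = 15/2 - 3*j*w (J(w, j) = -3*(-5/2 + w*j) = -3*(-5/2 + j*w) = 15/2 - 3*j*w)
z(u) = -15/2 + u + 3*u*(4 - u) (z(u) = u - (15/2 - 3*u*(4 - u)) = u + (-15/2 + 3*u*(4 - u)) = -15/2 + u + 3*u*(4 - u))
z(-1)*((1 + g(3, -4))*0) = (-15/2 - 3*(-1)**2 + 13*(-1))*((1 + 6)*0) = (-15/2 - 3*1 - 13)*(7*0) = (-15/2 - 3 - 13)*0 = -47/2*0 = 0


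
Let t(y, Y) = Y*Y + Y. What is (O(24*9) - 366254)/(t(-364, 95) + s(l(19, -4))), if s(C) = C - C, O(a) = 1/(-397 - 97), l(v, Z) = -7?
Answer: -180929477/4505280 ≈ -40.159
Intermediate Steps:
t(y, Y) = Y + Y**2 (t(y, Y) = Y**2 + Y = Y + Y**2)
O(a) = -1/494 (O(a) = 1/(-494) = -1/494)
s(C) = 0
(O(24*9) - 366254)/(t(-364, 95) + s(l(19, -4))) = (-1/494 - 366254)/(95*(1 + 95) + 0) = -180929477/(494*(95*96 + 0)) = -180929477/(494*(9120 + 0)) = -180929477/494/9120 = -180929477/494*1/9120 = -180929477/4505280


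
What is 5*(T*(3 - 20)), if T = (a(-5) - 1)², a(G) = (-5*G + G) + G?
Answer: -16660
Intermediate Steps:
a(G) = -3*G (a(G) = -4*G + G = -3*G)
T = 196 (T = (-3*(-5) - 1)² = (15 - 1)² = 14² = 196)
5*(T*(3 - 20)) = 5*(196*(3 - 20)) = 5*(196*(-17)) = 5*(-3332) = -16660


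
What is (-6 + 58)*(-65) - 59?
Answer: -3439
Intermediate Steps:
(-6 + 58)*(-65) - 59 = 52*(-65) - 59 = -3380 - 59 = -3439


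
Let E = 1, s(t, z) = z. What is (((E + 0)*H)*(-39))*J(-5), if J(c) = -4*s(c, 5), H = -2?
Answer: -1560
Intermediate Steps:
J(c) = -20 (J(c) = -4*5 = -20)
(((E + 0)*H)*(-39))*J(-5) = (((1 + 0)*(-2))*(-39))*(-20) = ((1*(-2))*(-39))*(-20) = -2*(-39)*(-20) = 78*(-20) = -1560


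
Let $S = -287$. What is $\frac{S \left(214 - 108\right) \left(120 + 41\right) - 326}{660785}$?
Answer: $- \frac{4898268}{660785} \approx -7.4128$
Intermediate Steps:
$\frac{S \left(214 - 108\right) \left(120 + 41\right) - 326}{660785} = \frac{- 287 \left(214 - 108\right) \left(120 + 41\right) - 326}{660785} = \left(- 287 \cdot 106 \cdot 161 - 326\right) \frac{1}{660785} = \left(\left(-287\right) 17066 - 326\right) \frac{1}{660785} = \left(-4897942 - 326\right) \frac{1}{660785} = \left(-4898268\right) \frac{1}{660785} = - \frac{4898268}{660785}$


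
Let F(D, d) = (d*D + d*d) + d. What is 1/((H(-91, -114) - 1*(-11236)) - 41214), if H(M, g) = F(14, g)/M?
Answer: -91/2739284 ≈ -3.3220e-5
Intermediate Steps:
F(D, d) = d + d² + D*d (F(D, d) = (D*d + d²) + d = (d² + D*d) + d = d + d² + D*d)
H(M, g) = g*(15 + g)/M (H(M, g) = (g*(1 + 14 + g))/M = (g*(15 + g))/M = g*(15 + g)/M)
1/((H(-91, -114) - 1*(-11236)) - 41214) = 1/((-114*(15 - 114)/(-91) - 1*(-11236)) - 41214) = 1/((-114*(-1/91)*(-99) + 11236) - 41214) = 1/((-11286/91 + 11236) - 41214) = 1/(1011190/91 - 41214) = 1/(-2739284/91) = -91/2739284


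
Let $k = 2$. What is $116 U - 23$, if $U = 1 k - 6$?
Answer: $-487$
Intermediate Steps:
$U = -4$ ($U = 1 \cdot 2 - 6 = 2 - 6 = -4$)
$116 U - 23 = 116 \left(-4\right) - 23 = -464 - 23 = -487$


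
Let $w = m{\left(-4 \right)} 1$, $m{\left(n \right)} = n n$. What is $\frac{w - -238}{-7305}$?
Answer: $- \frac{254}{7305} \approx -0.034771$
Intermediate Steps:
$m{\left(n \right)} = n^{2}$
$w = 16$ ($w = \left(-4\right)^{2} \cdot 1 = 16 \cdot 1 = 16$)
$\frac{w - -238}{-7305} = \frac{16 - -238}{-7305} = \left(16 + 238\right) \left(- \frac{1}{7305}\right) = 254 \left(- \frac{1}{7305}\right) = - \frac{254}{7305}$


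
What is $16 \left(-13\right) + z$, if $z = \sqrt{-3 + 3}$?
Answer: $-208$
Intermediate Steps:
$z = 0$ ($z = \sqrt{0} = 0$)
$16 \left(-13\right) + z = 16 \left(-13\right) + 0 = -208 + 0 = -208$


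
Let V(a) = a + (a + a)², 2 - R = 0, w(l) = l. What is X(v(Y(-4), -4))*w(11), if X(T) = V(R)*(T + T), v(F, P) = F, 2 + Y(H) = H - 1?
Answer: -2772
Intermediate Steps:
Y(H) = -3 + H (Y(H) = -2 + (H - 1) = -2 + (-1 + H) = -3 + H)
R = 2 (R = 2 - 1*0 = 2 + 0 = 2)
V(a) = a + 4*a² (V(a) = a + (2*a)² = a + 4*a²)
X(T) = 36*T (X(T) = (2*(1 + 4*2))*(T + T) = (2*(1 + 8))*(2*T) = (2*9)*(2*T) = 18*(2*T) = 36*T)
X(v(Y(-4), -4))*w(11) = (36*(-3 - 4))*11 = (36*(-7))*11 = -252*11 = -2772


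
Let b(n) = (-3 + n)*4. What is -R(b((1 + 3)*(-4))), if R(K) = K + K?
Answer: 152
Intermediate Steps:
b(n) = -12 + 4*n
R(K) = 2*K
-R(b((1 + 3)*(-4))) = -2*(-12 + 4*((1 + 3)*(-4))) = -2*(-12 + 4*(4*(-4))) = -2*(-12 + 4*(-16)) = -2*(-12 - 64) = -2*(-76) = -1*(-152) = 152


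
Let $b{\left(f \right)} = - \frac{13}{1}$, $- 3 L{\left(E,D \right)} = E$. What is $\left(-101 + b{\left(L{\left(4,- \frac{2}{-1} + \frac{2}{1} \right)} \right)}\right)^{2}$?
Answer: $12996$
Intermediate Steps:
$L{\left(E,D \right)} = - \frac{E}{3}$
$b{\left(f \right)} = -13$ ($b{\left(f \right)} = \left(-13\right) 1 = -13$)
$\left(-101 + b{\left(L{\left(4,- \frac{2}{-1} + \frac{2}{1} \right)} \right)}\right)^{2} = \left(-101 - 13\right)^{2} = \left(-114\right)^{2} = 12996$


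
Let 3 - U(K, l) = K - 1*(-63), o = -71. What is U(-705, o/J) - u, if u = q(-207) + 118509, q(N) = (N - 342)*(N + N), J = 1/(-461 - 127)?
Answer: -345150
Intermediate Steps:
J = -1/588 (J = 1/(-588) = -1/588 ≈ -0.0017007)
q(N) = 2*N*(-342 + N) (q(N) = (-342 + N)*(2*N) = 2*N*(-342 + N))
u = 345795 (u = 2*(-207)*(-342 - 207) + 118509 = 2*(-207)*(-549) + 118509 = 227286 + 118509 = 345795)
U(K, l) = -60 - K (U(K, l) = 3 - (K - 1*(-63)) = 3 - (K + 63) = 3 - (63 + K) = 3 + (-63 - K) = -60 - K)
U(-705, o/J) - u = (-60 - 1*(-705)) - 1*345795 = (-60 + 705) - 345795 = 645 - 345795 = -345150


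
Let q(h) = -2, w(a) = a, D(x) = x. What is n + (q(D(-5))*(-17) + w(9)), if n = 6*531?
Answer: 3229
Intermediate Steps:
n = 3186
n + (q(D(-5))*(-17) + w(9)) = 3186 + (-2*(-17) + 9) = 3186 + (34 + 9) = 3186 + 43 = 3229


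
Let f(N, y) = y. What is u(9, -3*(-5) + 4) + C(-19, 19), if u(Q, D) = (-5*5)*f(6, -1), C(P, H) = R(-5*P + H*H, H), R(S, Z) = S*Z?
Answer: 8689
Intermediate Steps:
C(P, H) = H*(H**2 - 5*P) (C(P, H) = (-5*P + H*H)*H = (-5*P + H**2)*H = (H**2 - 5*P)*H = H*(H**2 - 5*P))
u(Q, D) = 25 (u(Q, D) = -5*5*(-1) = -25*(-1) = 25)
u(9, -3*(-5) + 4) + C(-19, 19) = 25 + 19*(19**2 - 5*(-19)) = 25 + 19*(361 + 95) = 25 + 19*456 = 25 + 8664 = 8689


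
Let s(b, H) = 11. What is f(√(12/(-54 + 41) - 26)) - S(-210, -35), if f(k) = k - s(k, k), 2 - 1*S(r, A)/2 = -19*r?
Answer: 7965 + 5*I*√182/13 ≈ 7965.0 + 5.1887*I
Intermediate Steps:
S(r, A) = 4 + 38*r (S(r, A) = 4 - (-38)*r = 4 + 38*r)
f(k) = -11 + k (f(k) = k - 1*11 = k - 11 = -11 + k)
f(√(12/(-54 + 41) - 26)) - S(-210, -35) = (-11 + √(12/(-54 + 41) - 26)) - (4 + 38*(-210)) = (-11 + √(12/(-13) - 26)) - (4 - 7980) = (-11 + √(12*(-1/13) - 26)) - 1*(-7976) = (-11 + √(-12/13 - 26)) + 7976 = (-11 + √(-350/13)) + 7976 = (-11 + 5*I*√182/13) + 7976 = 7965 + 5*I*√182/13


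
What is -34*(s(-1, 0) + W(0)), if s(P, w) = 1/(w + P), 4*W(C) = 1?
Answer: 51/2 ≈ 25.500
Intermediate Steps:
W(C) = ¼ (W(C) = (¼)*1 = ¼)
s(P, w) = 1/(P + w)
-34*(s(-1, 0) + W(0)) = -34*(1/(-1 + 0) + ¼) = -34*(1/(-1) + ¼) = -34*(-1 + ¼) = -34*(-¾) = 51/2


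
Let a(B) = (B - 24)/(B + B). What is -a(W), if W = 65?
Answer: -41/130 ≈ -0.31538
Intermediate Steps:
a(B) = (-24 + B)/(2*B) (a(B) = (-24 + B)/((2*B)) = (-24 + B)*(1/(2*B)) = (-24 + B)/(2*B))
-a(W) = -(-24 + 65)/(2*65) = -41/(2*65) = -1*41/130 = -41/130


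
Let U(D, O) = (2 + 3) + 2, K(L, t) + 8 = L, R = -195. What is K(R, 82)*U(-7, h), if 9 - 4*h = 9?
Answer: -1421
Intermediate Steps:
h = 0 (h = 9/4 - 1/4*9 = 9/4 - 9/4 = 0)
K(L, t) = -8 + L
U(D, O) = 7 (U(D, O) = 5 + 2 = 7)
K(R, 82)*U(-7, h) = (-8 - 195)*7 = -203*7 = -1421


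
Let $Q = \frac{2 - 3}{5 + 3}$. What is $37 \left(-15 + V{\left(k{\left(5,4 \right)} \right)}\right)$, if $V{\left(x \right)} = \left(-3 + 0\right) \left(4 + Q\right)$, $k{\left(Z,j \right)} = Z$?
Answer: $- \frac{7881}{8} \approx -985.13$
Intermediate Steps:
$Q = - \frac{1}{8} \approx -0.125$
$V{\left(x \right)} = - \frac{93}{8}$ ($V{\left(x \right)} = \left(-3 + 0\right) \left(4 - \frac{1}{8}\right) = \left(-3\right) \frac{31}{8} = - \frac{93}{8}$)
$37 \left(-15 + V{\left(k{\left(5,4 \right)} \right)}\right) = 37 \left(-15 - \frac{93}{8}\right) = 37 \left(- \frac{213}{8}\right) = - \frac{7881}{8}$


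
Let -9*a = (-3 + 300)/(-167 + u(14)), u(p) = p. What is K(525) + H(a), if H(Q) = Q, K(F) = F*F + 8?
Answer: 14057294/51 ≈ 2.7563e+5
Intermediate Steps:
K(F) = 8 + F**2 (K(F) = F**2 + 8 = 8 + F**2)
a = 11/51 (a = -(-3 + 300)/(9*(-167 + 14)) = -33/(-153) = -33*(-1)/153 = -1/9*(-33/17) = 11/51 ≈ 0.21569)
K(525) + H(a) = (8 + 525**2) + 11/51 = (8 + 275625) + 11/51 = 275633 + 11/51 = 14057294/51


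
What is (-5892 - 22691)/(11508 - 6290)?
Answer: -28583/5218 ≈ -5.4778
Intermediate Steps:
(-5892 - 22691)/(11508 - 6290) = -28583/5218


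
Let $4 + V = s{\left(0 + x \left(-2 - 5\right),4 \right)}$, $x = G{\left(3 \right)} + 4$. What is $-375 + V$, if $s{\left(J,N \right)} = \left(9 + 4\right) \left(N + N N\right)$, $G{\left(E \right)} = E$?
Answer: $-119$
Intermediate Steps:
$x = 7$ ($x = 3 + 4 = 7$)
$s{\left(J,N \right)} = 13 N + 13 N^{2}$ ($s{\left(J,N \right)} = 13 \left(N + N^{2}\right) = 13 N + 13 N^{2}$)
$V = 256$ ($V = -4 + 13 \cdot 4 \left(1 + 4\right) = -4 + 13 \cdot 4 \cdot 5 = -4 + 260 = 256$)
$-375 + V = -375 + 256 = -119$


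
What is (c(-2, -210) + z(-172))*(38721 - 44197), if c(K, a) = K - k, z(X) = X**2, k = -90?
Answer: -162483872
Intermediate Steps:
c(K, a) = 90 + K (c(K, a) = K - 1*(-90) = K + 90 = 90 + K)
(c(-2, -210) + z(-172))*(38721 - 44197) = ((90 - 2) + (-172)**2)*(38721 - 44197) = (88 + 29584)*(-5476) = 29672*(-5476) = -162483872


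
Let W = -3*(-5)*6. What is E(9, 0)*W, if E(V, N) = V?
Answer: 810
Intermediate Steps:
W = 90 (W = 15*6 = 90)
E(9, 0)*W = 9*90 = 810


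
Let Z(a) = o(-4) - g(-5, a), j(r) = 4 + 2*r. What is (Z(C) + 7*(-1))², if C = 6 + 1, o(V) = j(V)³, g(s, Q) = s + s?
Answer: 3721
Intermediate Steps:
g(s, Q) = 2*s
o(V) = (4 + 2*V)³
C = 7
Z(a) = -54 (Z(a) = 8*(2 - 4)³ - 2*(-5) = 8*(-2)³ - 1*(-10) = 8*(-8) + 10 = -64 + 10 = -54)
(Z(C) + 7*(-1))² = (-54 + 7*(-1))² = (-54 - 7)² = (-61)² = 3721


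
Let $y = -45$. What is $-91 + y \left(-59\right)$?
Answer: $2564$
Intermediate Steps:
$-91 + y \left(-59\right) = -91 - -2655 = -91 + 2655 = 2564$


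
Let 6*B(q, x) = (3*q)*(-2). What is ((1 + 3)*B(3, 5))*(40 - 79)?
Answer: 468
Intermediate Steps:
B(q, x) = -q (B(q, x) = ((3*q)*(-2))/6 = (-6*q)/6 = -q)
((1 + 3)*B(3, 5))*(40 - 79) = ((1 + 3)*(-1*3))*(40 - 79) = (4*(-3))*(-39) = -12*(-39) = 468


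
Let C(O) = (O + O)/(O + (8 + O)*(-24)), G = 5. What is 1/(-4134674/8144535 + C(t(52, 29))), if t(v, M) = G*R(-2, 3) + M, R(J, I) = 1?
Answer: -3966388545/2290500428 ≈ -1.7317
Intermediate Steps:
t(v, M) = 5 + M (t(v, M) = 5*1 + M = 5 + M)
C(O) = 2*O/(-192 - 23*O) (C(O) = (2*O)/(O + (-192 - 24*O)) = (2*O)/(-192 - 23*O) = 2*O/(-192 - 23*O))
1/(-4134674/8144535 + C(t(52, 29))) = 1/(-4134674/8144535 - 2*(5 + 29)/(192 + 23*(5 + 29))) = 1/(-4134674*1/8144535 - 2*34/(192 + 23*34)) = 1/(-4134674/8144535 - 2*34/(192 + 782)) = 1/(-4134674/8144535 - 2*34/974) = 1/(-4134674/8144535 - 2*34*1/974) = 1/(-4134674/8144535 - 34/487) = 1/(-2290500428/3966388545) = -3966388545/2290500428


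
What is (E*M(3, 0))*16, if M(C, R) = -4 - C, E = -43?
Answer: 4816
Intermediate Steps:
(E*M(3, 0))*16 = -43*(-4 - 1*3)*16 = -43*(-4 - 3)*16 = -43*(-7)*16 = 301*16 = 4816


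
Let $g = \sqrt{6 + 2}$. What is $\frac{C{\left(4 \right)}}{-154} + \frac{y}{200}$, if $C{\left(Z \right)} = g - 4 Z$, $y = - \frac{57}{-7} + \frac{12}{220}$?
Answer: $\frac{2789}{19250} - \frac{\sqrt{2}}{77} \approx 0.12652$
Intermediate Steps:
$g = 2 \sqrt{2}$ ($g = \sqrt{8} = 2 \sqrt{2} \approx 2.8284$)
$y = \frac{3156}{385}$ ($y = \left(-57\right) \left(- \frac{1}{7}\right) + 12 \cdot \frac{1}{220} = \frac{57}{7} + \frac{3}{55} = \frac{3156}{385} \approx 8.1974$)
$C{\left(Z \right)} = - 4 Z + 2 \sqrt{2}$ ($C{\left(Z \right)} = 2 \sqrt{2} - 4 Z = - 4 Z + 2 \sqrt{2}$)
$\frac{C{\left(4 \right)}}{-154} + \frac{y}{200} = \frac{\left(-4\right) 4 + 2 \sqrt{2}}{-154} + \frac{3156}{385 \cdot 200} = \left(-16 + 2 \sqrt{2}\right) \left(- \frac{1}{154}\right) + \frac{3156}{385} \cdot \frac{1}{200} = \left(\frac{8}{77} - \frac{\sqrt{2}}{77}\right) + \frac{789}{19250} = \frac{2789}{19250} - \frac{\sqrt{2}}{77}$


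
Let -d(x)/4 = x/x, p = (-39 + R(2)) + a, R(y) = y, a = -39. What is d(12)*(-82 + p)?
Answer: 632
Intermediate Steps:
p = -76 (p = (-39 + 2) - 39 = -37 - 39 = -76)
d(x) = -4 (d(x) = -4*x/x = -4*1 = -4)
d(12)*(-82 + p) = -4*(-82 - 76) = -4*(-158) = 632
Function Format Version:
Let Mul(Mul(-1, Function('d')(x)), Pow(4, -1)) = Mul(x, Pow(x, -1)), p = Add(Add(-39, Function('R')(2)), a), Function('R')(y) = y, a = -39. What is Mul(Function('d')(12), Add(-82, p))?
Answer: 632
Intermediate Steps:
p = -76 (p = Add(Add(-39, 2), -39) = Add(-37, -39) = -76)
Function('d')(x) = -4 (Function('d')(x) = Mul(-4, Mul(x, Pow(x, -1))) = Mul(-4, 1) = -4)
Mul(Function('d')(12), Add(-82, p)) = Mul(-4, Add(-82, -76)) = Mul(-4, -158) = 632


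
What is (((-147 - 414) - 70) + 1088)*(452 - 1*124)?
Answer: 149896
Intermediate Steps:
(((-147 - 414) - 70) + 1088)*(452 - 1*124) = ((-561 - 70) + 1088)*(452 - 124) = (-631 + 1088)*328 = 457*328 = 149896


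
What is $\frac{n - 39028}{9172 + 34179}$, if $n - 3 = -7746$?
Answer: $- \frac{46771}{43351} \approx -1.0789$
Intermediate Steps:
$n = -7743$ ($n = 3 - 7746 = -7743$)
$\frac{n - 39028}{9172 + 34179} = \frac{-7743 - 39028}{9172 + 34179} = - \frac{46771}{43351}$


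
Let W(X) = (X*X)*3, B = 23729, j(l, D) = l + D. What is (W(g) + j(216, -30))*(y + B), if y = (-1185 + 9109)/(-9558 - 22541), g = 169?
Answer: 65403776570643/32099 ≈ 2.0376e+9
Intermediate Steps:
j(l, D) = D + l
y = -7924/32099 (y = 7924/(-32099) = 7924*(-1/32099) = -7924/32099 ≈ -0.24686)
W(X) = 3*X² (W(X) = X²*3 = 3*X²)
(W(g) + j(216, -30))*(y + B) = (3*169² + (-30 + 216))*(-7924/32099 + 23729) = (3*28561 + 186)*(761669247/32099) = (85683 + 186)*(761669247/32099) = 85869*(761669247/32099) = 65403776570643/32099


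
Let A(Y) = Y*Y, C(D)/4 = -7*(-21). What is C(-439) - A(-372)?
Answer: -137796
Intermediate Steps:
C(D) = 588 (C(D) = 4*(-7*(-21)) = 4*147 = 588)
A(Y) = Y**2
C(-439) - A(-372) = 588 - 1*(-372)**2 = 588 - 1*138384 = 588 - 138384 = -137796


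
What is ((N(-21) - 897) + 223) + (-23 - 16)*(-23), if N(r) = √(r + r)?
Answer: 223 + I*√42 ≈ 223.0 + 6.4807*I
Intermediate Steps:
N(r) = √2*√r (N(r) = √(2*r) = √2*√r)
((N(-21) - 897) + 223) + (-23 - 16)*(-23) = ((√2*√(-21) - 897) + 223) + (-23 - 16)*(-23) = ((√2*(I*√21) - 897) + 223) - 39*(-23) = ((I*√42 - 897) + 223) + 897 = ((-897 + I*√42) + 223) + 897 = (-674 + I*√42) + 897 = 223 + I*√42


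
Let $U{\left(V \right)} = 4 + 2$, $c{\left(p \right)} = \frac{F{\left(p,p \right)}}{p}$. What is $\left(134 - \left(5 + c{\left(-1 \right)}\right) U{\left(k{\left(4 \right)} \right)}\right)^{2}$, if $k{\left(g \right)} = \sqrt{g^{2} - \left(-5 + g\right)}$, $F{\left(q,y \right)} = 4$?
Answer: $16384$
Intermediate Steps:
$c{\left(p \right)} = \frac{4}{p}$
$k{\left(g \right)} = \sqrt{5 + g^{2} - g}$
$U{\left(V \right)} = 6$
$\left(134 - \left(5 + c{\left(-1 \right)}\right) U{\left(k{\left(4 \right)} \right)}\right)^{2} = \left(134 - \left(5 + \frac{4}{-1}\right) 6\right)^{2} = \left(134 - \left(5 + 4 \left(-1\right)\right) 6\right)^{2} = \left(134 - \left(5 - 4\right) 6\right)^{2} = \left(134 - 1 \cdot 6\right)^{2} = \left(134 - 6\right)^{2} = 128^{2} = 16384$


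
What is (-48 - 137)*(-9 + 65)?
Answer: -10360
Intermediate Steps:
(-48 - 137)*(-9 + 65) = -185*56 = -10360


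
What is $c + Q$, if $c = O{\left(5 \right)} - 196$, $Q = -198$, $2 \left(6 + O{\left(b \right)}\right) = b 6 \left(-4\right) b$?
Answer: $-700$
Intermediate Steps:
$O{\left(b \right)} = -6 - 12 b^{2}$ ($O{\left(b \right)} = -6 + \frac{b 6 \left(-4\right) b}{2} = -6 + \frac{6 b \left(-4\right) b}{2} = -6 + \frac{- 24 b b}{2} = -6 + \frac{\left(-24\right) b^{2}}{2} = -6 - 12 b^{2}$)
$c = -502$ ($c = \left(-6 - 12 \cdot 5^{2}\right) - 196 = \left(-6 - 300\right) - 196 = -306 - 196 = -502$)
$c + Q = -502 - 198 = -700$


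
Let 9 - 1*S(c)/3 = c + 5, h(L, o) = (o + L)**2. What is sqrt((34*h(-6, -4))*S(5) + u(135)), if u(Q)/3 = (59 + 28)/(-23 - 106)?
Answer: 3*I*sqrt(2095949)/43 ≈ 101.01*I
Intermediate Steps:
h(L, o) = (L + o)**2
u(Q) = -87/43 (u(Q) = 3*((59 + 28)/(-23 - 106)) = 3*(87/(-129)) = 3*(87*(-1/129)) = 3*(-29/43) = -87/43)
S(c) = 12 - 3*c (S(c) = 27 - 3*(c + 5) = 27 - 3*(5 + c) = 27 + (-15 - 3*c) = 12 - 3*c)
sqrt((34*h(-6, -4))*S(5) + u(135)) = sqrt((34*(-6 - 4)**2)*(12 - 3*5) - 87/43) = sqrt((34*(-10)**2)*(12 - 15) - 87/43) = sqrt((34*100)*(-3) - 87/43) = sqrt(3400*(-3) - 87/43) = sqrt(-10200 - 87/43) = sqrt(-438687/43) = 3*I*sqrt(2095949)/43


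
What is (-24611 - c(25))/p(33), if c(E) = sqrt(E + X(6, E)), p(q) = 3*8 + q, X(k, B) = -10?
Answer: -24611/57 - sqrt(15)/57 ≈ -431.84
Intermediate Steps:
p(q) = 24 + q
c(E) = sqrt(-10 + E) (c(E) = sqrt(E - 10) = sqrt(-10 + E))
(-24611 - c(25))/p(33) = (-24611 - sqrt(-10 + 25))/(24 + 33) = (-24611 - sqrt(15))/57 = (-24611 - sqrt(15))*(1/57) = -24611/57 - sqrt(15)/57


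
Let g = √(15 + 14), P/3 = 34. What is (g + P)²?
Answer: (102 + √29)² ≈ 11532.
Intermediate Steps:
P = 102 (P = 3*34 = 102)
g = √29 ≈ 5.3852
(g + P)² = (√29 + 102)² = (102 + √29)²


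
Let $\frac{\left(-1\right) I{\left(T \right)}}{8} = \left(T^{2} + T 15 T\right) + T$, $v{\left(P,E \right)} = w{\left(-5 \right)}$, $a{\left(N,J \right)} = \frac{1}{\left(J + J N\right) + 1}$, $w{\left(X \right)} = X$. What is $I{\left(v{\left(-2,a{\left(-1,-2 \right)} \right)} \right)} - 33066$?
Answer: $-36226$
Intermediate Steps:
$a{\left(N,J \right)} = \frac{1}{1 + J + J N}$
$v{\left(P,E \right)} = -5$
$I{\left(T \right)} = - 128 T^{2} - 8 T$ ($I{\left(T \right)} = - 8 \left(\left(T^{2} + T 15 T\right) + T\right) = - 8 \left(\left(T^{2} + 15 T T\right) + T\right) = - 8 \left(\left(T^{2} + 15 T^{2}\right) + T\right) = - 8 \left(16 T^{2} + T\right) = - 8 \left(T + 16 T^{2}\right) = - 128 T^{2} - 8 T$)
$I{\left(v{\left(-2,a{\left(-1,-2 \right)} \right)} \right)} - 33066 = \left(-8\right) \left(-5\right) \left(1 + 16 \left(-5\right)\right) - 33066 = \left(-8\right) \left(-5\right) \left(1 - 80\right) - 33066 = \left(-8\right) \left(-5\right) \left(-79\right) - 33066 = -3160 - 33066 = -36226$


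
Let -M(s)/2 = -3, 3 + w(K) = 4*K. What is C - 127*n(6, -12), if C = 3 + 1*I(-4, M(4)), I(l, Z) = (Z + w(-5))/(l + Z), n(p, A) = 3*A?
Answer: 9133/2 ≈ 4566.5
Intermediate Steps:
w(K) = -3 + 4*K
M(s) = 6 (M(s) = -2*(-3) = 6)
I(l, Z) = (-23 + Z)/(Z + l) (I(l, Z) = (Z + (-3 + 4*(-5)))/(l + Z) = (Z + (-3 - 20))/(Z + l) = (Z - 23)/(Z + l) = (-23 + Z)/(Z + l))
C = -11/2 (C = 3 + 1*((-23 + 6)/(6 - 4)) = 3 + 1*(-17/2) = 3 - 17/2 = -11/2 ≈ -5.5000)
C - 127*n(6, -12) = -11/2 - 381*(-12) = -11/2 - 127*(-36) = -11/2 + 4572 = 9133/2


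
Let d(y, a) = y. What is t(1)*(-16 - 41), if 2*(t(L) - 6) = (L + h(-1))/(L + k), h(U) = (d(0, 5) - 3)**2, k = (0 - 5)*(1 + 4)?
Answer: -2641/8 ≈ -330.13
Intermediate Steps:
k = -25 (k = -5*5 = -25)
h(U) = 9 (h(U) = (0 - 3)**2 = (-3)**2 = 9)
t(L) = 6 + (9 + L)/(2*(-25 + L)) (t(L) = 6 + ((L + 9)/(L - 25))/2 = 6 + ((9 + L)/(-25 + L))/2 = 6 + (9 + L)/(2*(-25 + L)))
t(1)*(-16 - 41) = ((-291 + 13*1)/(2*(-25 + 1)))*(-16 - 41) = ((1/2)*(-291 + 13)/(-24))*(-57) = ((1/2)*(-1/24)*(-278))*(-57) = (139/24)*(-57) = -2641/8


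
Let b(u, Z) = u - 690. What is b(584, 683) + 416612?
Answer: 416506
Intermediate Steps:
b(u, Z) = -690 + u
b(584, 683) + 416612 = (-690 + 584) + 416612 = -106 + 416612 = 416506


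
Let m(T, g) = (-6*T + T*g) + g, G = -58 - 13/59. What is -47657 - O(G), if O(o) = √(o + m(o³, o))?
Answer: -47657 - √153568039254645/3481 ≈ -51217.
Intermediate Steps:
G = -3435/59 (G = -58 - 13*1/59 = -58 - 13/59 = -3435/59 ≈ -58.220)
m(T, g) = g - 6*T + T*g
O(o) = √(o⁴ - 6*o³ + 2*o) (O(o) = √(o + (o - 6*o³ + o³*o)) = √(o + (o - 6*o³ + o⁴)) = √(o + (o + o⁴ - 6*o³)) = √(o⁴ - 6*o³ + 2*o))
-47657 - O(G) = -47657 - √(-3435*(2 + (-3435/59)³ - 6*(-3435/59)²)/59) = -47657 - √(-3435*(2 - 40530337875/205379 - 6*11799225/3481)/59) = -47657 - √(-3435*(2 - 40530337875/205379 - 70795350/3481)/59) = -47657 - √(-3435/59*(-44706852767/205379)) = -47657 - √(153568039254645/12117361) = -47657 - √153568039254645/3481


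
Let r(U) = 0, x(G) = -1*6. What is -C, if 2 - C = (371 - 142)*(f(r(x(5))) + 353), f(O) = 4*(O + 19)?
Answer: 98239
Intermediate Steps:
x(G) = -6
f(O) = 76 + 4*O (f(O) = 4*(19 + O) = 76 + 4*O)
C = -98239 (C = 2 - (371 - 142)*((76 + 4*0) + 353) = 2 - 229*((76 + 0) + 353) = 2 - 229*(76 + 353) = 2 - 229*429 = 2 - 1*98241 = 2 - 98241 = -98239)
-C = -1*(-98239) = 98239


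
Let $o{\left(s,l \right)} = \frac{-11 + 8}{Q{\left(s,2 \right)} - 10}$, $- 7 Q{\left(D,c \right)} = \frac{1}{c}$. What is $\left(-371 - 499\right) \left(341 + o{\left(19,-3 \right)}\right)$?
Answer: $- \frac{13955670}{47} \approx -2.9693 \cdot 10^{5}$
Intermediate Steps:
$Q{\left(D,c \right)} = - \frac{1}{7 c}$
$o{\left(s,l \right)} = \frac{14}{47}$ ($o{\left(s,l \right)} = \frac{-11 + 8}{- \frac{1}{7 \cdot 2} - 10} = - \frac{3}{\left(- \frac{1}{7}\right) \frac{1}{2} - 10} = - \frac{3}{- \frac{1}{14} - 10} = - \frac{3}{- \frac{141}{14}} = \left(-3\right) \left(- \frac{14}{141}\right) = \frac{14}{47}$)
$\left(-371 - 499\right) \left(341 + o{\left(19,-3 \right)}\right) = \left(-371 - 499\right) \left(341 + \frac{14}{47}\right) = \left(-870\right) \frac{16041}{47} = - \frac{13955670}{47}$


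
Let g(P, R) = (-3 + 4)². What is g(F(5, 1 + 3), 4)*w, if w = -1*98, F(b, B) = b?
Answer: -98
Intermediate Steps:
g(P, R) = 1 (g(P, R) = 1² = 1)
w = -98
g(F(5, 1 + 3), 4)*w = 1*(-98) = -98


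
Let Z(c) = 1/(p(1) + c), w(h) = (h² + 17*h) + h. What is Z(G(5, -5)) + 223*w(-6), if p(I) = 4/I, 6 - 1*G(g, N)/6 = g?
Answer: -160559/10 ≈ -16056.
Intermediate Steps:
G(g, N) = 36 - 6*g
w(h) = h² + 18*h
Z(c) = 1/(4 + c) (Z(c) = 1/(4/1 + c) = 1/(4*1 + c) = 1/(4 + c))
Z(G(5, -5)) + 223*w(-6) = 1/(4 + (36 - 6*5)) + 223*(-6*(18 - 6)) = 1/(4 + (36 - 30)) + 223*(-6*12) = 1/(4 + 6) + 223*(-72) = 1/10 - 16056 = ⅒ - 16056 = -160559/10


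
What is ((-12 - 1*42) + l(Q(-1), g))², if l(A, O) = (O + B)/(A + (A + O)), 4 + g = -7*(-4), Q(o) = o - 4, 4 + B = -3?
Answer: 546121/196 ≈ 2786.3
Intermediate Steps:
B = -7 (B = -4 - 3 = -7)
Q(o) = -4 + o
g = 24 (g = -4 - 7*(-4) = -4 + 28 = 24)
l(A, O) = (-7 + O)/(O + 2*A) (l(A, O) = (O - 7)/(A + (A + O)) = (-7 + O)/(O + 2*A))
((-12 - 1*42) + l(Q(-1), g))² = ((-12 - 1*42) + (-7 + 24)/(24 + 2*(-4 - 1)))² = ((-12 - 42) + 17/(24 + 2*(-5)))² = (-54 + 17/(24 - 10))² = (-54 + 17/14)² = (-739/14)² = 546121/196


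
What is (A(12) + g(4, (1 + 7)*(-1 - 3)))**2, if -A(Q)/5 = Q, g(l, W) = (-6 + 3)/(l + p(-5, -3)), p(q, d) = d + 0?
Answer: 3969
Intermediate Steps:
p(q, d) = d
g(l, W) = -3/(-3 + l) (g(l, W) = (-6 + 3)/(l - 3) = -3/(-3 + l))
A(Q) = -5*Q
(A(12) + g(4, (1 + 7)*(-1 - 3)))**2 = (-5*12 - 3/(-3 + 4))**2 = (-60 - 3/1)**2 = (-60 - 3*1)**2 = (-60 - 3)**2 = (-63)**2 = 3969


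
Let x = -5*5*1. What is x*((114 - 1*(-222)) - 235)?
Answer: -2525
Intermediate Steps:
x = -25 (x = -25*1 = -25)
x*((114 - 1*(-222)) - 235) = -25*((114 - 1*(-222)) - 235) = -25*((114 + 222) - 235) = -25*(336 - 235) = -25*101 = -2525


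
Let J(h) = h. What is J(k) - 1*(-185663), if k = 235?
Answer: 185898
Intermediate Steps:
J(k) - 1*(-185663) = 235 - 1*(-185663) = 235 + 185663 = 185898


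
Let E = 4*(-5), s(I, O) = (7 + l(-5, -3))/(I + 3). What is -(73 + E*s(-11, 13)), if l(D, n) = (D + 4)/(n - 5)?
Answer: -1453/16 ≈ -90.813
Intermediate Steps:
l(D, n) = (4 + D)/(-5 + n)
s(I, O) = 57/(8*(3 + I)) (s(I, O) = (7 + (4 - 5)/(-5 - 3))/(I + 3) = (7 - 1/(-8))/(3 + I) = (7 - 1/8*(-1))/(3 + I) = (7 + 1/8)/(3 + I) = 57/(8*(3 + I)))
E = -20
-(73 + E*s(-11, 13)) = -(73 - 285/(2*(3 - 11))) = -(73 - 285/(2*(-8))) = -(73 - 285*(-1)/(2*8)) = -(73 - 20*(-57/64)) = -(73 + 285/16) = -1*1453/16 = -1453/16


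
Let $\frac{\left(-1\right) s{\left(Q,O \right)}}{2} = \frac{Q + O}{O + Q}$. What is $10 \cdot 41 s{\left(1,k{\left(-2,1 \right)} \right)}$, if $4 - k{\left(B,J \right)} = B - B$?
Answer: $-820$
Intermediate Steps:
$k{\left(B,J \right)} = 4$ ($k{\left(B,J \right)} = 4 - \left(B - B\right) = 4 - 0 = 4 + 0 = 4$)
$s{\left(Q,O \right)} = -2$ ($s{\left(Q,O \right)} = - 2 \frac{Q + O}{O + Q} = - 2 \frac{O + Q}{O + Q} = \left(-2\right) 1 = -2$)
$10 \cdot 41 s{\left(1,k{\left(-2,1 \right)} \right)} = 10 \cdot 41 \left(-2\right) = 410 \left(-2\right) = -820$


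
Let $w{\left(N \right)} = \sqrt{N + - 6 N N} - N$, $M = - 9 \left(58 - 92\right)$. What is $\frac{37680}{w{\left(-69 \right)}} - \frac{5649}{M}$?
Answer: $\frac{732997}{12342} - \frac{3140 i \sqrt{28635}}{2783} \approx 59.39 - 190.93 i$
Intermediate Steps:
$M = 306$ ($M = \left(-9\right) \left(-34\right) = 306$)
$w{\left(N \right)} = \sqrt{N - 6 N^{2}} - N$
$\frac{37680}{w{\left(-69 \right)}} - \frac{5649}{M} = \frac{37680}{\sqrt{\left(-1\right) \left(-69\right) \left(-1 + 6 \left(-69\right)\right)} - -69} - \frac{5649}{306} = \frac{37680}{\sqrt{\left(-1\right) \left(-69\right) \left(-1 - 414\right)} + 69} - \frac{1883}{102} = \frac{37680}{\sqrt{\left(-1\right) \left(-69\right) \left(-415\right)} + 69} - \frac{1883}{102} = \frac{37680}{\sqrt{-28635} + 69} - \frac{1883}{102} = \frac{37680}{i \sqrt{28635} + 69} - \frac{1883}{102} = \frac{37680}{69 + i \sqrt{28635}} - \frac{1883}{102} = - \frac{1883}{102} + \frac{37680}{69 + i \sqrt{28635}}$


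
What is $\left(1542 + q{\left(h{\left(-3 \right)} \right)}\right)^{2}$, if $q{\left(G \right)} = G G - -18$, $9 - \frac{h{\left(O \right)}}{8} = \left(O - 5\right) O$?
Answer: $254721600$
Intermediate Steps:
$h{\left(O \right)} = 72 - 8 O \left(-5 + O\right)$ ($h{\left(O \right)} = 72 - 8 \left(O - 5\right) O = 72 - 8 \left(-5 + O\right) O = 72 - 8 O \left(-5 + O\right)$)
$q{\left(G \right)} = 18 + G^{2}$ ($q{\left(G \right)} = G^{2} + 18 = 18 + G^{2}$)
$\left(1542 + q{\left(h{\left(-3 \right)} \right)}\right)^{2} = \left(1542 + \left(18 + \left(72 - 8 \left(-3\right)^{2} + 40 \left(-3\right)\right)^{2}\right)\right)^{2} = \left(1542 + \left(18 + \left(72 - 72 - 120\right)^{2}\right)\right)^{2} = \left(1542 + \left(18 + \left(-120\right)^{2}\right)\right)^{2} = \left(1542 + \left(18 + 14400\right)\right)^{2} = \left(1542 + 14418\right)^{2} = 15960^{2} = 254721600$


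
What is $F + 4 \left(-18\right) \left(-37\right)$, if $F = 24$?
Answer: $2688$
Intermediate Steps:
$F + 4 \left(-18\right) \left(-37\right) = 24 + 4 \left(-18\right) \left(-37\right) = 24 - -2664 = 24 + 2664 = 2688$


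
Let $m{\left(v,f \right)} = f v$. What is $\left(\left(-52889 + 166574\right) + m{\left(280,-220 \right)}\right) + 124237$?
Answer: $176322$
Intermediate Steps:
$\left(\left(-52889 + 166574\right) + m{\left(280,-220 \right)}\right) + 124237 = \left(\left(-52889 + 166574\right) - 61600\right) + 124237 = \left(113685 - 61600\right) + 124237 = 52085 + 124237 = 176322$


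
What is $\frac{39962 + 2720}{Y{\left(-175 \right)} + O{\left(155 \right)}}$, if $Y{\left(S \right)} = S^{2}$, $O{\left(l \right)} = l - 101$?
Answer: $\frac{42682}{30679} \approx 1.3912$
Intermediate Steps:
$O{\left(l \right)} = -101 + l$
$\frac{39962 + 2720}{Y{\left(-175 \right)} + O{\left(155 \right)}} = \frac{39962 + 2720}{\left(-175\right)^{2} + \left(-101 + 155\right)} = \frac{42682}{30625 + 54} = \frac{42682}{30679}$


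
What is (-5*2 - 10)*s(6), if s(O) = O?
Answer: -120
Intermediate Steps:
(-5*2 - 10)*s(6) = (-5*2 - 10)*6 = (-10 - 10)*6 = -20*6 = -120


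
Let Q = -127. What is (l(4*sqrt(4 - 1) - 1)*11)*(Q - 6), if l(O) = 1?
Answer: -1463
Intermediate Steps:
(l(4*sqrt(4 - 1) - 1)*11)*(Q - 6) = (1*11)*(-127 - 6) = 11*(-133) = -1463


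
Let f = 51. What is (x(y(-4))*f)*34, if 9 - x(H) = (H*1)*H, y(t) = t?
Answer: -12138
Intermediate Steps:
x(H) = 9 - H² (x(H) = 9 - H*1*H = 9 - H*H = 9 - H²)
(x(y(-4))*f)*34 = ((9 - 1*(-4)²)*51)*34 = ((9 - 1*16)*51)*34 = ((9 - 16)*51)*34 = -7*51*34 = -357*34 = -12138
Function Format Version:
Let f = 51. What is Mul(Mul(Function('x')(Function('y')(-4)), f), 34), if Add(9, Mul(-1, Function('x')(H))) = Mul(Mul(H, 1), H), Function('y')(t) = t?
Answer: -12138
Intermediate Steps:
Function('x')(H) = Add(9, Mul(-1, Pow(H, 2))) (Function('x')(H) = Add(9, Mul(-1, Mul(Mul(H, 1), H))) = Add(9, Mul(-1, Mul(H, H))) = Add(9, Mul(-1, Pow(H, 2))))
Mul(Mul(Function('x')(Function('y')(-4)), f), 34) = Mul(Mul(Add(9, Mul(-1, Pow(-4, 2))), 51), 34) = Mul(Mul(Add(9, Mul(-1, 16)), 51), 34) = Mul(Mul(Add(9, -16), 51), 34) = Mul(Mul(-7, 51), 34) = Mul(-357, 34) = -12138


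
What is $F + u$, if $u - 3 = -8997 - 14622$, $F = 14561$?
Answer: $-9055$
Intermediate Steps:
$u = -23616$ ($u = 3 - 23619 = -23616$)
$F + u = 14561 - 23616 = -9055$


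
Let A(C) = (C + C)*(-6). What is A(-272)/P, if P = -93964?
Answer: -816/23491 ≈ -0.034737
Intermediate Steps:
A(C) = -12*C (A(C) = (2*C)*(-6) = -12*C)
A(-272)/P = -12*(-272)/(-93964) = 3264*(-1/93964) = -816/23491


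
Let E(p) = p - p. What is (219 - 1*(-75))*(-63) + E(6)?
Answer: -18522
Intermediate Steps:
E(p) = 0
(219 - 1*(-75))*(-63) + E(6) = (219 - 1*(-75))*(-63) + 0 = (219 + 75)*(-63) + 0 = 294*(-63) + 0 = -18522 + 0 = -18522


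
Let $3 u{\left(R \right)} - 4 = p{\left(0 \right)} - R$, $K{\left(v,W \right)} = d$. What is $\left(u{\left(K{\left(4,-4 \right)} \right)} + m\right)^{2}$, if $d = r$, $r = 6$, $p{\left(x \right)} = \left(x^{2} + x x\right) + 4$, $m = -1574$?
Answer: $\frac{22278400}{9} \approx 2.4754 \cdot 10^{6}$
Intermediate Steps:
$p{\left(x \right)} = 4 + 2 x^{2}$ ($p{\left(x \right)} = \left(x^{2} + x^{2}\right) + 4 = 2 x^{2} + 4 = 4 + 2 x^{2}$)
$d = 6$
$K{\left(v,W \right)} = 6$
$u{\left(R \right)} = \frac{8}{3} - \frac{R}{3}$ ($u{\left(R \right)} = \frac{4}{3} + \frac{\left(4 + 2 \cdot 0^{2}\right) - R}{3} = \frac{4}{3} + \frac{\left(4 + 2 \cdot 0\right) - R}{3} = \frac{4}{3} + \frac{\left(4 + 0\right) - R}{3} = \frac{4}{3} + \frac{4 - R}{3} = \frac{4}{3} - \left(- \frac{4}{3} + \frac{R}{3}\right) = \frac{8}{3} - \frac{R}{3}$)
$\left(u{\left(K{\left(4,-4 \right)} \right)} + m\right)^{2} = \left(\left(\frac{8}{3} - 2\right) - 1574\right)^{2} = \left(\frac{2}{3} - 1574\right)^{2} = \left(- \frac{4720}{3}\right)^{2} = \frac{22278400}{9}$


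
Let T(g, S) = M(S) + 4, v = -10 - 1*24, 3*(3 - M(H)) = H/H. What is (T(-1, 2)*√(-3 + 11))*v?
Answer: -1360*√2/3 ≈ -641.11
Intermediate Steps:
M(H) = 8/3 (M(H) = 3 - H/(3*H) = 3 - ⅓*1 = 3 - ⅓ = 8/3)
v = -34 (v = -10 - 24 = -34)
T(g, S) = 20/3 (T(g, S) = 8/3 + 4 = 20/3)
(T(-1, 2)*√(-3 + 11))*v = (20*√(-3 + 11)/3)*(-34) = (20*√8/3)*(-34) = (20*(2*√2)/3)*(-34) = (40*√2/3)*(-34) = -1360*√2/3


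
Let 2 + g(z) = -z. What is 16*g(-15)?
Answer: 208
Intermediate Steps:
g(z) = -2 - z
16*g(-15) = 16*(-2 - 1*(-15)) = 16*(-2 + 15) = 16*13 = 208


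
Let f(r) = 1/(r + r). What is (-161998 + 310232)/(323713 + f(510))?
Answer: 151198680/330187261 ≈ 0.45792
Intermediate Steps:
f(r) = 1/(2*r)
(-161998 + 310232)/(323713 + f(510)) = (-161998 + 310232)/(323713 + (½)/510) = 148234/(323713 + (½)*(1/510)) = 148234/(323713 + 1/1020) = 148234/(330187261/1020) = 148234*(1020/330187261) = 151198680/330187261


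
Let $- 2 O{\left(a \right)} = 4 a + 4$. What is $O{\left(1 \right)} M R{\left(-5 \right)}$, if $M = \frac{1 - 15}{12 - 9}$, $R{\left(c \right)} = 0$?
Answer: $0$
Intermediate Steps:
$O{\left(a \right)} = -2 - 2 a$ ($O{\left(a \right)} = - \frac{4 a + 4}{2} = - \frac{4 + 4 a}{2} = -2 - 2 a$)
$M = - \frac{14}{3} \approx -4.6667$
$O{\left(1 \right)} M R{\left(-5 \right)} = \left(-2 - 2\right) \left(- \frac{14}{3}\right) 0 = \left(-4\right) \left(- \frac{14}{3}\right) 0 = \frac{56}{3} \cdot 0 = 0$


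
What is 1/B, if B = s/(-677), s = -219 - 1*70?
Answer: 677/289 ≈ 2.3426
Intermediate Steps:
s = -289 (s = -219 - 70 = -289)
B = 289/677 (B = -289/(-677) = -289*(-1/677) = 289/677 ≈ 0.42688)
1/B = 1/(289/677) = 677/289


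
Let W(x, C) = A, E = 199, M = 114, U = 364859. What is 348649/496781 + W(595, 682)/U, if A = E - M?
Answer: 127249951876/181255018879 ≈ 0.70205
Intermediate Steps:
A = 85 (A = 199 - 1*114 = 199 - 114 = 85)
W(x, C) = 85
348649/496781 + W(595, 682)/U = 348649/496781 + 85/364859 = 127249951876/181255018879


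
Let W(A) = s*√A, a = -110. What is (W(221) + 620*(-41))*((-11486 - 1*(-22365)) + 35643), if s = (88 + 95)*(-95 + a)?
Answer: -1182589240 - 1745272830*√221 ≈ -2.7128e+10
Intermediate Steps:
s = -37515 (s = (88 + 95)*(-95 - 110) = 183*(-205) = -37515)
W(A) = -37515*√A
(W(221) + 620*(-41))*((-11486 - 1*(-22365)) + 35643) = (-37515*√221 + 620*(-41))*((-11486 - 1*(-22365)) + 35643) = (-37515*√221 - 25420)*((-11486 + 22365) + 35643) = (-25420 - 37515*√221)*(10879 + 35643) = (-25420 - 37515*√221)*46522 = -1182589240 - 1745272830*√221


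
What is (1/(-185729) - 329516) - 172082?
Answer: -93161294943/185729 ≈ -5.0160e+5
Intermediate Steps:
(1/(-185729) - 329516) - 172082 = (-1/185729 - 329516) - 172082 = -61200677165/185729 - 172082 = -93161294943/185729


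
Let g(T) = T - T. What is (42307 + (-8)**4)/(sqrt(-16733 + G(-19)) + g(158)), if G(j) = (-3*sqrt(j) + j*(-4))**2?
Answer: 46403*sqrt(2)/(4*sqrt(-1391 - 57*I*sqrt(19))) ≈ 38.521 + 434.74*I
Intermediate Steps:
g(T) = 0
G(j) = (-4*j - 3*sqrt(j))**2 (G(j) = (-3*sqrt(j) - 4*j)**2 = (-4*j - 3*sqrt(j))**2)
(42307 + (-8)**4)/(sqrt(-16733 + G(-19)) + g(158)) = (42307 + (-8)**4)/(sqrt(-16733 + (3*sqrt(-19) + 4*(-19))**2) + 0) = (42307 + 4096)/(sqrt(-16733 + (3*(I*sqrt(19)) - 76)**2) + 0) = 46403/(sqrt(-16733 + (3*I*sqrt(19) - 76)**2) + 0) = 46403/(sqrt(-16733 + (-76 + 3*I*sqrt(19))**2) + 0) = 46403/(sqrt(-16733 + (-76 + 3*I*sqrt(19))**2)) = 46403/sqrt(-16733 + (-76 + 3*I*sqrt(19))**2)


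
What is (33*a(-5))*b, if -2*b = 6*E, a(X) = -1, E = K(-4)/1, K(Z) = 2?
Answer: 198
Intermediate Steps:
E = 2 (E = 2/1 = 2*1 = 2)
b = -6 (b = -3*2 = -½*12 = -6)
(33*a(-5))*b = (33*(-1))*(-6) = -33*(-6) = 198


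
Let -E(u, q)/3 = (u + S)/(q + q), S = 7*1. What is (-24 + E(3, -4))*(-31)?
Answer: 2511/4 ≈ 627.75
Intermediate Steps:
S = 7
E(u, q) = -3*(7 + u)/(2*q) (E(u, q) = -3*(u + 7)/(q + q) = -3*(7 + u)/(2*q))
(-24 + E(3, -4))*(-31) = (-24 + (3/2)*(-7 - 1*3)/(-4))*(-31) = (-24 + (3/2)*(-1/4)*(-7 - 3))*(-31) = (-24 + (3/2)*(-1/4)*(-10))*(-31) = (-24 + 15/4)*(-31) = -81/4*(-31) = 2511/4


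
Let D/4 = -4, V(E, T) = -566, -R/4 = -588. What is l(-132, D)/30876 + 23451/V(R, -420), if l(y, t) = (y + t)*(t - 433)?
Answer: -171615311/4368954 ≈ -39.281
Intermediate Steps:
R = 2352 (R = -4*(-588) = 2352)
D = -16 (D = 4*(-4) = -16)
l(y, t) = (-433 + t)*(t + y) (l(y, t) = (t + y)*(-433 + t) = (-433 + t)*(t + y))
l(-132, D)/30876 + 23451/V(R, -420) = ((-16)² - 433*(-16) - 433*(-132) - 16*(-132))/30876 + 23451/(-566) = (256 + 6928 + 57156 + 2112)*(1/30876) + 23451*(-1/566) = 66452*(1/30876) - 23451/566 = 16613/7719 - 23451/566 = -171615311/4368954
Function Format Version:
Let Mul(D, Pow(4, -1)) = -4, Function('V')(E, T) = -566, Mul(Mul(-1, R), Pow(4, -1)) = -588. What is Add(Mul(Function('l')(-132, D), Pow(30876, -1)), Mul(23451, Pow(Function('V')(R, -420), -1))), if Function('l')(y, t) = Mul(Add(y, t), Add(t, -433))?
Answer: Rational(-171615311, 4368954) ≈ -39.281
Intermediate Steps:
R = 2352 (R = Mul(-4, -588) = 2352)
D = -16 (D = Mul(4, -4) = -16)
Function('l')(y, t) = Mul(Add(-433, t), Add(t, y)) (Function('l')(y, t) = Mul(Add(t, y), Add(-433, t)) = Mul(Add(-433, t), Add(t, y)))
Add(Mul(Function('l')(-132, D), Pow(30876, -1)), Mul(23451, Pow(Function('V')(R, -420), -1))) = Add(Mul(Add(Pow(-16, 2), Mul(-433, -16), Mul(-433, -132), Mul(-16, -132)), Pow(30876, -1)), Mul(23451, Pow(-566, -1))) = Add(Mul(Add(256, 6928, 57156, 2112), Rational(1, 30876)), Mul(23451, Rational(-1, 566))) = Add(Mul(66452, Rational(1, 30876)), Rational(-23451, 566)) = Add(Rational(16613, 7719), Rational(-23451, 566)) = Rational(-171615311, 4368954)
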